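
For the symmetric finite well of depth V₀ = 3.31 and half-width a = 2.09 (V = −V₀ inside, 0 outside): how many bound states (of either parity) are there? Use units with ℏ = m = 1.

N = 4

The dimensionless depth is z₀ = a√(2mV₀)/ℏ = 2.09 × √(6.620) = 5.377.
The even/odd transcendental equations gain one root per π/2 in z₀, giving N = 1 + ⌊2z₀/π⌋ = 1 + ⌊3.423⌋ = 4.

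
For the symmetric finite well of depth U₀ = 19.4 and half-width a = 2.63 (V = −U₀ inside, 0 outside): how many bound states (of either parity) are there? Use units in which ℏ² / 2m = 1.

The dimensionless depth is z₀ = a√(2mU₀)/ℏ = 2.63 × √(19.40) = 11.58.
A new bound state (alternating even/odd) appears each time z₀ passes a multiple of π/2, so N = ⌊2z₀/π⌋ + 1 = ⌊7.375⌋ + 1 = 8.

N = 8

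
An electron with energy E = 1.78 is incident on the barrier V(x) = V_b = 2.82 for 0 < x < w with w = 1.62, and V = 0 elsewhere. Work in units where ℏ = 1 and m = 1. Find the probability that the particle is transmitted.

T = 0.0343

Since E < V_b the interior solution is evanescent with decay constant κ = √(2m(V_b − E))/ℏ = 1.442.
κw = 2.336, sinh(κw) = 5.124.
Matching ψ, ψ′ at both faces gives T = [1 + V_b² sinh²(κw) / (4E(V_b − E))]⁻¹ = 1/29.19 = 0.0343.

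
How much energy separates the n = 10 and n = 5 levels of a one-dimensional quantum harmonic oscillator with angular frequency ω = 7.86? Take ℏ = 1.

ΔE = 39.3

E_n = ℏω(n + ½), so ΔE = (10 − 5) ℏω = 5 × 7.86 = 39.30.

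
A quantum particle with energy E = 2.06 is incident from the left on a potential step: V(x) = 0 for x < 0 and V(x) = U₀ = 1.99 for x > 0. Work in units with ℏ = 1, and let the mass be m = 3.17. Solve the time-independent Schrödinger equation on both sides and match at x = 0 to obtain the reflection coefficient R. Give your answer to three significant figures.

On each side the TISE gives plane waves with k = √(2m(E − V))/ℏ: k₁ = √(2·3.17·2.06) = 3.614, k₂ = √(2·3.17·0.07) = 0.6662.
Continuity of ψ and ψ′ at the step yields the reflection amplitude r = (k₁ − k₂)/(k₁ + k₂) = 0.6887; thus R = |r|² = 0.4743, T = 0.5257.

R = 0.474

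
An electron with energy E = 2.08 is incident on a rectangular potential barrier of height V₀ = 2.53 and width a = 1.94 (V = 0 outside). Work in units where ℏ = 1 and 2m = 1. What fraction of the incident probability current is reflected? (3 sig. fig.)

R = 0.832

E < V₀: inside the barrier ψ ∝ e^{±κx} with κ = √(2m(V₀ − E))/ℏ = 0.6708.
κa = 1.301, sinh(κa) = 1.701.
Matching ψ, ψ′ at both faces gives T = [1 + V₀² sinh²(κa) / (4E(V₀ − E))]⁻¹ = 1/5.947 = 0.168.
R = 1 − T = 0.832.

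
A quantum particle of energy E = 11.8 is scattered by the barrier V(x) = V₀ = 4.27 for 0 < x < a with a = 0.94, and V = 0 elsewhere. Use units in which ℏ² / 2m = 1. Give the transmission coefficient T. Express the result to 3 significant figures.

T = 0.986

Above the barrier the interior wavenumber is k₂ = √(2m(E − V₀))/ℏ = 2.744, giving phase k₂a = 2.579.
Matching at both interfaces gives T⁻¹ = 1 + V₀² sin²(k₂a) / [4E(E − V₀)] = 1.015, hence T = 0.986.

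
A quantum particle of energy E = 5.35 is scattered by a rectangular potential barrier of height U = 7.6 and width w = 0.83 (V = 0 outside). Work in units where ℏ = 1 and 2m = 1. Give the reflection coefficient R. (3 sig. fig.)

R = 0.753

Since E < U the interior solution is evanescent with decay constant κ = √(2m(U − E))/ℏ = 1.500.
κw = 1.245, sinh(κw) = 1.592.
Matching ψ, ψ′ at both faces gives T = [1 + U² sinh²(κw) / (4E(U − E))]⁻¹ = 1/4.042 = 0.247.
R = 1 − T = 0.753.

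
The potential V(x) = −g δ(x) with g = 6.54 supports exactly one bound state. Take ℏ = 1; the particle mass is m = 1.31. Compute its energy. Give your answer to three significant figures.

The bound state is ψ(x) = √κ e^{−κ|x|}. The derivative jump ψ'(0⁺) − ψ'(0⁻) = −(2mg/ℏ²)ψ(0) fixes κ = mg/ℏ² = 8.567.
Then E = −ℏ²κ²/(2m) = −mg²/(2ℏ²) = -28.02.

E = -28.0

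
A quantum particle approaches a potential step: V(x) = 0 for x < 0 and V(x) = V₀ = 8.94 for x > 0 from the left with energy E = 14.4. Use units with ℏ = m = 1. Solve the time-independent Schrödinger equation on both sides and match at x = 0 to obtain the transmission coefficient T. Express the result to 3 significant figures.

The wavenumbers are k₁ = √(2mE)/ℏ = 5.367 on the left and k₂ = √(2m(E − V₀))/ℏ = 3.305 on the right.
Continuity of ψ and ψ′ at the step yields the reflection amplitude r = (k₁ − k₂)/(k₁ + k₂) = 0.2378; thus R = |r|² = 0.05655, T = 0.9434.

T = 0.943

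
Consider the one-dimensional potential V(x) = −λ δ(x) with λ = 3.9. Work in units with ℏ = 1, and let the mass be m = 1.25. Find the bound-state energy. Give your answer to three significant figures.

The bound state is ψ(x) = √κ e^{−κ|x|}. The derivative jump ψ'(0⁺) − ψ'(0⁻) = −(2mλ/ℏ²)ψ(0) fixes κ = mλ/ℏ² = 4.875.
Then E = −ℏ²κ²/(2m) = −mλ²/(2ℏ²) = -9.506.

E = -9.51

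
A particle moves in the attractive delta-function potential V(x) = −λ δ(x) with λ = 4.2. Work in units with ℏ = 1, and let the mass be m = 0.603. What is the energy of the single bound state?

For x ≠ 0 the bound state is ψ ∝ e^{−κ|x|}; integrating the TISE across the delta gives the cusp condition 2κ = 2mλ/ℏ², so κ = 2.533.
Then E = −ℏ²κ²/(2m) = −mλ²/(2ℏ²) = -5.318.

E = -5.32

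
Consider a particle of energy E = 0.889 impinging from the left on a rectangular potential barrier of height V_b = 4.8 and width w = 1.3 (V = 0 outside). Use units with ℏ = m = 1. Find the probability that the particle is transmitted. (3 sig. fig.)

T = 0.00168

Since E < V_b the interior solution is evanescent with decay constant κ = √(2m(V_b − E))/ℏ = 2.797.
κw = 3.636, sinh(κw) = 18.95.
Matching ψ, ψ′ at both faces gives T = [1 + V_b² sinh²(κw) / (4E(V_b − E))]⁻¹ = 1/596.1 = 0.00168.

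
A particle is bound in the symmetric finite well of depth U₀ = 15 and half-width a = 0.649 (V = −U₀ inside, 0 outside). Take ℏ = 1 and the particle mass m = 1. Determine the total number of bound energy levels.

N = 3

Define the well-strength parameter z₀ = (a/ℏ)√(2mU₀) = 0.649 × √(2·1·15) = 3.555.
The even/odd transcendental equations gain one root per π/2 in z₀, giving N = 1 + ⌊2z₀/π⌋ = 1 + ⌊2.263⌋ = 3.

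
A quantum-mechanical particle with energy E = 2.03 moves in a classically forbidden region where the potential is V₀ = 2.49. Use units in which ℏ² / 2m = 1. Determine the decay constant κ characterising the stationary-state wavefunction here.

κ = 0.678

Since E < V₀ the TISE in this region is ψ'' = κ²ψ with κ = √(2m(V₀ − E))/ℏ.
κ = √(2 × 0.5 × 0.46) = 0.6782.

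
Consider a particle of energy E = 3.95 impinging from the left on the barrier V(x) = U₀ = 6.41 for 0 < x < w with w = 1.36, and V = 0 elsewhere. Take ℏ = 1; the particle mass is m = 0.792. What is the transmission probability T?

E < U₀: inside the barrier ψ ∝ e^{±κx} with κ = √(2m(U₀ − E))/ℏ = 1.974.
κw = 2.685, sinh(κw) = 7.292.
The exact tunnelling result is T⁻¹ = 1 + U₀² sinh²(κw) / [4E(U₀ − E)] = 57.21, so T = 0.0175.

T = 0.0175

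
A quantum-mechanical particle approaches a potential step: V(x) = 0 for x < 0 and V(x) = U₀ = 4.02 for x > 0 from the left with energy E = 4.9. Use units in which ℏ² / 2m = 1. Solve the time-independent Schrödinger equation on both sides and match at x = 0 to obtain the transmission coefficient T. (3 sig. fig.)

On each side the TISE gives plane waves with k = √(2m(E − V))/ℏ: k₁ = √(2·½·4.9) = 2.214, k₂ = √(2·½·0.88) = 0.9381.
Matching ψ and ψ′ at x = 0 gives r = (k₁ − k₂)/(k₁ + k₂), so R = r² = 0.1638 and T = 1 − R = 0.8362.

T = 0.836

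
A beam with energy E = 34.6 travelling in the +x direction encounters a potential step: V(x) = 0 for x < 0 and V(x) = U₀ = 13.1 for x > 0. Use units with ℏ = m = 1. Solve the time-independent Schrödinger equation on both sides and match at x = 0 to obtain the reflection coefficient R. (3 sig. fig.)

On each side the TISE gives plane waves with k = √(2m(E − V))/ℏ: k₁ = √(2·1·34.6) = 8.319, k₂ = √(2·1·21.5) = 6.557.
Continuity of ψ and ψ′ at the step yields the reflection amplitude r = (k₁ − k₂)/(k₁ + k₂) = 0.1184; thus R = |r|² = 0.01402, T = 0.9860.

R = 0.0140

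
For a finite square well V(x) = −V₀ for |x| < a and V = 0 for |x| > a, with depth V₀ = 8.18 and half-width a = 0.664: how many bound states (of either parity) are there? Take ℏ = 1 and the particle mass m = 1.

The dimensionless depth is z₀ = a√(2mV₀)/ℏ = 0.664 × √(16.36) = 2.686.
A new bound state (alternating even/odd) appears each time z₀ passes a multiple of π/2, so N = ⌊2z₀/π⌋ + 1 = ⌊1.710⌋ + 1 = 2.

N = 2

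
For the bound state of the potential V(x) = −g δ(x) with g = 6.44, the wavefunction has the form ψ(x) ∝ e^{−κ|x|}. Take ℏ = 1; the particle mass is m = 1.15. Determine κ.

κ = 7.41

Integrating the TISE across x = 0 gives the cusp condition ψ'(0⁺) − ψ'(0⁻) = −(2mg/ℏ²)ψ(0).
With ψ ∝ e^{−κ|x|} this yields −2κ = −2mg/ℏ², so κ = mg/ℏ² = 7.406.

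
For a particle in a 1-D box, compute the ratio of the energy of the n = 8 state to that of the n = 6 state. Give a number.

1.77778

E_n = n²π²ℏ²/(2mL²) so the ratio is n₂²/n₁² = 64/36 = 1.77778.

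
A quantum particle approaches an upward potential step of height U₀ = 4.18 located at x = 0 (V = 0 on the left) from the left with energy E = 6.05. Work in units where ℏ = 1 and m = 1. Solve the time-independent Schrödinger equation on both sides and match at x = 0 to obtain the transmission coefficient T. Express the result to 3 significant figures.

T = 0.919

The wavenumbers are k₁ = √(2mE)/ℏ = 3.479 on the left and k₂ = √(2m(E − U₀))/ℏ = 1.934 on the right.
Matching ψ and ψ′ at x = 0 gives r = (k₁ − k₂)/(k₁ + k₂), so R = r² = 0.08144 and T = 1 − R = 0.9186.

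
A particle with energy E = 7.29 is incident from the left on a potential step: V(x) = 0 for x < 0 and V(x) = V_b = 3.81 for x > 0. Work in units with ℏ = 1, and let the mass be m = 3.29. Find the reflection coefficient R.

R = 0.0334

The wavenumbers are k₁ = √(2mE)/ℏ = 6.926 on the left and k₂ = √(2m(E − V_b))/ℏ = 4.785 on the right.
Continuity of ψ and ψ′ at the step yields the reflection amplitude r = (k₁ − k₂)/(k₁ + k₂) = 0.1828; thus R = |r|² = 0.03341, T = 0.9666.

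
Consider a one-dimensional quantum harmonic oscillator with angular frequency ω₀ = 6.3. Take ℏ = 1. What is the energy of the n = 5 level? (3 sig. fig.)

Using E_n = (n + ½)ℏω₀: E_5 = 5.5 × 6.3 = 34.65.

E = 34.7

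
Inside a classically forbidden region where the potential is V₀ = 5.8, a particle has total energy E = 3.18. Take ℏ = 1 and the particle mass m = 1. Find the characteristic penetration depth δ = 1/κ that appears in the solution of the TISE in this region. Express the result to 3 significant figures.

Since E < V₀ the TISE in this region is ψ'' = κ²ψ with κ = √(2m(V₀ − E))/ℏ.
κ = √(2 × 1 × 2.62) = 2.289. The penetration depth is δ = 1/κ = 0.437.

δ = 0.437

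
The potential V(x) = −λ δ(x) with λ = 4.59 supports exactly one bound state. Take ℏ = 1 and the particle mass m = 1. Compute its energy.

E = -10.5

For x ≠ 0 the bound state is ψ ∝ e^{−κ|x|}; integrating the TISE across the delta gives the cusp condition 2κ = 2mλ/ℏ², so κ = 4.590.
Then E = −ℏ²κ²/(2m) = −mλ²/(2ℏ²) = -10.53.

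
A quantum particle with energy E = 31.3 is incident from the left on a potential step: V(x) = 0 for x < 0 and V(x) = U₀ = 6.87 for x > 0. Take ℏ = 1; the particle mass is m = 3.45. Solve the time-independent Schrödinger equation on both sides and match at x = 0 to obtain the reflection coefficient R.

The wavenumbers are k₁ = √(2mE)/ℏ = 14.70 on the left and k₂ = √(2m(E − U₀))/ℏ = 12.98 on the right.
Continuity of ψ and ψ′ at the step yields the reflection amplitude r = (k₁ − k₂)/(k₁ + k₂) = 0.06187; thus R = |r|² = 0.003828, T = 0.9962.

R = 0.00383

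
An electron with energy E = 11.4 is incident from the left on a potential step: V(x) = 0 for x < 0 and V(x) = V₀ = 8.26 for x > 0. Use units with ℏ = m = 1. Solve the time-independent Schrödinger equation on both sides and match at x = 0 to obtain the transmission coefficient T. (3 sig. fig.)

T = 0.903

On each side the TISE gives plane waves with k = √(2m(E − V))/ℏ: k₁ = √(2·1·11.4) = 4.775, k₂ = √(2·1·3.14) = 2.506.
Continuity of ψ and ψ′ at the step yields the reflection amplitude r = (k₁ − k₂)/(k₁ + k₂) = 0.3116; thus R = |r|² = 0.09711, T = 0.9029.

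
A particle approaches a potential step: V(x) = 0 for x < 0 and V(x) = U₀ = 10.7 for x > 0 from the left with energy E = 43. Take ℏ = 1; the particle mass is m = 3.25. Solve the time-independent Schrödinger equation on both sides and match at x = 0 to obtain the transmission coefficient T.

The wavenumbers are k₁ = √(2mE)/ℏ = 16.72 on the left and k₂ = √(2m(E − U₀))/ℏ = 14.49 on the right.
Continuity of ψ and ψ′ at the step yields the reflection amplitude r = (k₁ − k₂)/(k₁ + k₂) = 0.07141; thus R = |r|² = 0.005100, T = 0.9949.

T = 0.995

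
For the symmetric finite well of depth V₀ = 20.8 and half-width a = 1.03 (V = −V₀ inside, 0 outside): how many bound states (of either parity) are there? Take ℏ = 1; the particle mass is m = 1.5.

N = 6

The dimensionless depth is z₀ = a√(2mV₀)/ℏ = 1.03 × √(62.40) = 8.136.
A new bound state (alternating even/odd) appears each time z₀ passes a multiple of π/2, so N = ⌊2z₀/π⌋ + 1 = ⌊5.180⌋ + 1 = 6.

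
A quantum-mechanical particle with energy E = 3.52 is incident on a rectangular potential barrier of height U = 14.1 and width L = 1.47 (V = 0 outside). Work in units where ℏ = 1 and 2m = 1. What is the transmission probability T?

T = 0.000211

E < U: inside the barrier ψ ∝ e^{±κx} with κ = √(2m(U − E))/ℏ = 3.253.
κL = 4.781, sinh(κL) = 59.63.
Matching ψ, ψ′ at both faces gives T = [1 + U² sinh²(κL) / (4E(U − E))]⁻¹ = 1/4747 = 0.000211.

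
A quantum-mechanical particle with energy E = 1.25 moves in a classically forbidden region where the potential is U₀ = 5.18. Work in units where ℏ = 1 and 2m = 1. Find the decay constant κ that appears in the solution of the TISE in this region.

κ = 1.98

Since E < U₀ the TISE in this region is ψ'' = κ²ψ with κ = √(2m(U₀ − E))/ℏ.
κ = √(2 × 0.5 × 3.93) = 1.982.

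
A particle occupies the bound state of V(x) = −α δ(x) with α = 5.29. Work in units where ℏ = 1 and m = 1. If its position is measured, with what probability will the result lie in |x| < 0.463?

P = 0.993

The normalised bound state is ψ = √κ e^{−κ|x|} with κ = mα/ℏ² = 5.290.
P(|x| < d) = ∫_{−d}^{d} κ e^{−2κ|x|} dx = 1 − e^{−2κd} = 1 − e^{−4.899} = 0.9925.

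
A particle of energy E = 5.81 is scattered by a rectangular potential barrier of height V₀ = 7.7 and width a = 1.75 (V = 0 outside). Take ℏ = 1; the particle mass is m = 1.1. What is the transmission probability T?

T = 0.00235

E < V₀: inside the barrier ψ ∝ e^{±κx} with κ = √(2m(V₀ − E))/ℏ = 2.039.
κa = 3.568, sinh(κa) = 17.72.
The exact tunnelling result is T⁻¹ = 1 + V₀² sinh²(κa) / [4E(V₀ − E)] = 424.7, so T = 0.00235.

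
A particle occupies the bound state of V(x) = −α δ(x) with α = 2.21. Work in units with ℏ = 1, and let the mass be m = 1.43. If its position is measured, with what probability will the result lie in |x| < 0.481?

The normalised bound state is ψ = √κ e^{−κ|x|} with κ = mα/ℏ² = 3.160.
P(|x| < d) = ∫_{−d}^{d} κ e^{−2κ|x|} dx = 1 − e^{−2κd} = 1 − e^{−3.040} = 0.9522.

P = 0.952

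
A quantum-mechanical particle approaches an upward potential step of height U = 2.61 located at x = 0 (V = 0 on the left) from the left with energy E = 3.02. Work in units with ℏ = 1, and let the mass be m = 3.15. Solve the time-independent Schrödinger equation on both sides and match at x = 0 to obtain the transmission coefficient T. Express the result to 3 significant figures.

On each side the TISE gives plane waves with k = √(2m(E − V))/ℏ: k₁ = √(2·3.15·3.02) = 4.362, k₂ = √(2·3.15·0.41) = 1.607.
Matching ψ and ψ′ at x = 0 gives r = (k₁ − k₂)/(k₁ + k₂), so R = r² = 0.2130 and T = 1 − R = 0.7870.

T = 0.787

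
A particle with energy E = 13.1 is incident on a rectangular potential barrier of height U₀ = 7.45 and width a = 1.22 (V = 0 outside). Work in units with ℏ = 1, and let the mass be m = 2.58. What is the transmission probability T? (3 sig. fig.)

T = 0.983

Above the barrier the interior wavenumber is k₂ = √(2m(E − U₀))/ℏ = 5.399, giving phase k₂a = 6.587.
Matching at both interfaces gives T⁻¹ = 1 + U₀² sin²(k₂a) / [4E(E − U₀)] = 1.017, hence T = 0.983.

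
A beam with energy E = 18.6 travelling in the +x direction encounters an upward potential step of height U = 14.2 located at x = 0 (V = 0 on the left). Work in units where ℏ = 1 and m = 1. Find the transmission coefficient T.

On each side the TISE gives plane waves with k = √(2m(E − V))/ℏ: k₁ = √(2·1·18.6) = 6.099, k₂ = √(2·1·4.4) = 2.966.
Continuity of ψ and ψ′ at the step yields the reflection amplitude r = (k₁ − k₂)/(k₁ + k₂) = 0.3456; thus R = |r|² = 0.1194, T = 0.8806.

T = 0.881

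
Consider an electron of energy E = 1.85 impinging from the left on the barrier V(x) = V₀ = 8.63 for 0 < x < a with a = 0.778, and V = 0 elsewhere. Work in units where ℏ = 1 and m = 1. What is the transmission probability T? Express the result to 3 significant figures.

T = 0.00873

Since E < V₀ the interior solution is evanescent with decay constant κ = √(2m(V₀ − E))/ℏ = 3.682.
κa = 2.865, sinh(κa) = 8.745.
Matching ψ, ψ′ at both faces gives T = [1 + V₀² sinh²(κa) / (4E(V₀ − E))]⁻¹ = 1/114.5 = 0.00873.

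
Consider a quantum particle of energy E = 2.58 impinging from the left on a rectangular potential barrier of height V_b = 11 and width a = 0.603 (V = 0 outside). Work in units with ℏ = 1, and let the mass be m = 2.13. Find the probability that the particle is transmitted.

T = 0.00209

E < V_b: inside the barrier ψ ∝ e^{±κx} with κ = √(2m(V_b − E))/ℏ = 5.989.
κa = 3.611, sinh(κa) = 18.50.
The exact tunnelling result is T⁻¹ = 1 + V_b² sinh²(κa) / [4E(V_b − E)] = 477.4, so T = 0.00209.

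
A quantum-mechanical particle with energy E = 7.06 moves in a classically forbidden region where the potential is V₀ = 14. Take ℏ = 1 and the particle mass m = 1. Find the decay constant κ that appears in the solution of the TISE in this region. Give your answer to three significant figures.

κ = 3.73

Since E < V₀ the TISE in this region is ψ'' = κ²ψ with κ = √(2m(V₀ − E))/ℏ.
κ = √(2 × 1 × 6.94) = 3.726.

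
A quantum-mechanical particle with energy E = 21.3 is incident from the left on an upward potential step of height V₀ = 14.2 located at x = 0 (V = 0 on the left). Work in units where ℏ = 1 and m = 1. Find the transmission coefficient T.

T = 0.928

The wavenumbers are k₁ = √(2mE)/ℏ = 6.527 on the left and k₂ = √(2m(E − V₀))/ℏ = 3.768 on the right.
Continuity of ψ and ψ′ at the step yields the reflection amplitude r = (k₁ − k₂)/(k₁ + k₂) = 0.2679; thus R = |r|² = 0.07180, T = 0.9282.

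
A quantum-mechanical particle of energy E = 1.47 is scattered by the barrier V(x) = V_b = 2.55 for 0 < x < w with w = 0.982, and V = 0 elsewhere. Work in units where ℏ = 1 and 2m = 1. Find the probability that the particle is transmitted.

T = 0.401

Since E < V_b the interior solution is evanescent with decay constant κ = √(2m(V_b − E))/ℏ = 1.039.
κw = 1.021, sinh(κw) = 1.207.
The exact tunnelling result is T⁻¹ = 1 + V_b² sinh²(κw) / [4E(V_b − E)] = 2.492, so T = 0.401.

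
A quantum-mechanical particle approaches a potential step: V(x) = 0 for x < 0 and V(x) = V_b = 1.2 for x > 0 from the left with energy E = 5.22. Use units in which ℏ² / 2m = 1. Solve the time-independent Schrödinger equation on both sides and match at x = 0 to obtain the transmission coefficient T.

On each side the TISE gives plane waves with k = √(2m(E − V))/ℏ: k₁ = √(2·½·5.22) = 2.285, k₂ = √(2·½·4.02) = 2.005.
Continuity of ψ and ψ′ at the step yields the reflection amplitude r = (k₁ − k₂)/(k₁ + k₂) = 0.06521; thus R = |r|² = 0.004253, T = 0.9957.

T = 0.996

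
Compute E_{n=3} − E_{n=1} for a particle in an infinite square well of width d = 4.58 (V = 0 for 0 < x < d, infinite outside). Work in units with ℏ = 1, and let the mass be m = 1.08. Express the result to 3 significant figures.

E_n = n²π²ℏ²/(2md²), so ΔE = (3² − 1²) π²ℏ²/(2md²).
ΔE = 8 × π² / (2 × 1.08 × 4.58²) = 1.743.

ΔE = 1.74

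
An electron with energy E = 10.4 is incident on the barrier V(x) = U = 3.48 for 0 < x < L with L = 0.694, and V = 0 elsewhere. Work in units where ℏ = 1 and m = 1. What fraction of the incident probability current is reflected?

Above the barrier the interior wavenumber is k₂ = √(2m(E − U))/ℏ = 3.720, giving phase k₂L = 2.582.
T = [1 + U² sin²(k₂L) / (4E(E − U))]⁻¹ = 1/1.012 = 0.988.
R = 1 − T = 0.0117.

R = 0.0117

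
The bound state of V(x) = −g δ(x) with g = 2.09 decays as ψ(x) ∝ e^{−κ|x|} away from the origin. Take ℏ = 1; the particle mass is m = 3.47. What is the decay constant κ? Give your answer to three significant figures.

κ = 7.25

Integrating the TISE across x = 0 gives the cusp condition ψ'(0⁺) − ψ'(0⁻) = −(2mg/ℏ²)ψ(0).
With ψ ∝ e^{−κ|x|} this yields −2κ = −2mg/ℏ², so κ = mg/ℏ² = 7.252.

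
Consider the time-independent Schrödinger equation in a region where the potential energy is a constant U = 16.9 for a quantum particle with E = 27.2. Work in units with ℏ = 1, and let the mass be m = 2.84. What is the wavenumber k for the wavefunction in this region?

k = 7.65

With E > U the solution is oscillatory, ψ ∝ e^{±ikx} with k = √(2m(E − U))/ℏ.
k = √(2 × 2.84 × 10.3) = 7.649.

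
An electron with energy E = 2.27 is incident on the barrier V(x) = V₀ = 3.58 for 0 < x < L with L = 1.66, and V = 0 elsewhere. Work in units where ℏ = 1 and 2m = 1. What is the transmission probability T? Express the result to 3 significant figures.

T = 0.0800

E < V₀: inside the barrier ψ ∝ e^{±κx} with κ = √(2m(V₀ − E))/ℏ = 1.145.
κL = 1.900, sinh(κL) = 3.268.
Matching ψ, ψ′ at both faces gives T = [1 + V₀² sinh²(κL) / (4E(V₀ − E))]⁻¹ = 1/12.51 = 0.0800.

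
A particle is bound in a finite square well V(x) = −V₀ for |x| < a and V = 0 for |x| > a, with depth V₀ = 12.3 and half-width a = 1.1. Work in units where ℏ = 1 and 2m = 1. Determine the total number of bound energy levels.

N = 3

The dimensionless depth is z₀ = a√(2mV₀)/ℏ = 1.1 × √(12.30) = 3.858.
A new bound state (alternating even/odd) appears each time z₀ passes a multiple of π/2, so N = ⌊2z₀/π⌋ + 1 = ⌊2.456⌋ + 1 = 3.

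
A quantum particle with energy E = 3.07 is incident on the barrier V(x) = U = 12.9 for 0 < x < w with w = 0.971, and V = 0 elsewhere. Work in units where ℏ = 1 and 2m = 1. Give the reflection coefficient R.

R = 0.993

Since E < U the interior solution is evanescent with decay constant κ = √(2m(U − E))/ℏ = 3.135.
κw = 3.044, sinh(κw) = 10.47.
Matching ψ, ψ′ at both faces gives T = [1 + U² sinh²(κw) / (4E(U − E))]⁻¹ = 1/152.2 = 0.00657.
R = 1 − T = 0.993.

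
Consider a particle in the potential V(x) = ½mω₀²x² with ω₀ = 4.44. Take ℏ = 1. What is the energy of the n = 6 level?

Using E_n = (n + ½)ℏω₀: E_6 = 6.5 × 4.44 = 28.86.

E = 28.9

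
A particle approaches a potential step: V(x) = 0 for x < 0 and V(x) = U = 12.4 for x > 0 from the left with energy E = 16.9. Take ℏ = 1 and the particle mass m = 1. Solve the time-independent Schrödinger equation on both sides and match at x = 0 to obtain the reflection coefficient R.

R = 0.102

The wavenumbers are k₁ = √(2mE)/ℏ = 5.814 on the left and k₂ = √(2m(E − U))/ℏ = 3.000 on the right.
Matching ψ and ψ′ at x = 0 gives r = (k₁ − k₂)/(k₁ + k₂), so R = r² = 0.1019 and T = 1 − R = 0.8981.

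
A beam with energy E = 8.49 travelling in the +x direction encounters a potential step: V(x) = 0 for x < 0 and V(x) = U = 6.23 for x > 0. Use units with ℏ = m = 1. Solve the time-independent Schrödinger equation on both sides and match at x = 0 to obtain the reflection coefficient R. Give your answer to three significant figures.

R = 0.102

On each side the TISE gives plane waves with k = √(2m(E − V))/ℏ: k₁ = √(2·1·8.49) = 4.121, k₂ = √(2·1·2.26) = 2.126.
Matching ψ and ψ′ at x = 0 gives r = (k₁ − k₂)/(k₁ + k₂), so R = r² = 0.1020 and T = 1 − R = 0.8980.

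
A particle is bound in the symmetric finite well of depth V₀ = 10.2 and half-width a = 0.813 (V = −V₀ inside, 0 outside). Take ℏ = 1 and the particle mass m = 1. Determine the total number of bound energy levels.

The dimensionless depth is z₀ = a√(2mV₀)/ℏ = 0.813 × √(20.40) = 3.672.
The even/odd transcendental equations gain one root per π/2 in z₀, giving N = 1 + ⌊2z₀/π⌋ = 1 + ⌊2.338⌋ = 3.

N = 3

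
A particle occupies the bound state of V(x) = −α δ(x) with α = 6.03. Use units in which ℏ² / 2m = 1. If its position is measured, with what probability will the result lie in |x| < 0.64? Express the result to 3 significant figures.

P = 0.979

The normalised bound state is ψ = √κ e^{−κ|x|} with κ = mα/ℏ² = 3.015.
P(|x| < d) = ∫_{−d}^{d} κ e^{−2κ|x|} dx = 1 − e^{−2κd} = 1 − e^{−3.859} = 0.9789.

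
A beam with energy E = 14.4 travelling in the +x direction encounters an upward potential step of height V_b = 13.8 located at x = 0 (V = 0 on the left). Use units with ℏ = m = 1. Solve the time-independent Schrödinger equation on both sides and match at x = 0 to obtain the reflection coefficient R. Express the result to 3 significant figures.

On each side the TISE gives plane waves with k = √(2m(E − V))/ℏ: k₁ = √(2·1·14.4) = 5.367, k₂ = √(2·1·0.6) = 1.095.
Continuity of ψ and ψ′ at the step yields the reflection amplitude r = (k₁ − k₂)/(k₁ + k₂) = 0.6610; thus R = |r|² = 0.4369, T = 0.5631.

R = 0.437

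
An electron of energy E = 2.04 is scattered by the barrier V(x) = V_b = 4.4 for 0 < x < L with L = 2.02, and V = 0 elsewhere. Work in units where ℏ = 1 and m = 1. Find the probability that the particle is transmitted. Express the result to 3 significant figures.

T = 0.000613

E < V_b: inside the barrier ψ ∝ e^{±κx} with κ = √(2m(V_b − E))/ℏ = 2.173.
κL = 4.389, sinh(κL) = 40.26.
The exact tunnelling result is T⁻¹ = 1 + V_b² sinh²(κL) / [4E(V_b − E)] = 1630, so T = 0.000613.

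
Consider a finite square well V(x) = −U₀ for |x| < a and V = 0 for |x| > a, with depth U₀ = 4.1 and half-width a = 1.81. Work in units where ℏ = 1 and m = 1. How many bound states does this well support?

N = 4

Define the well-strength parameter z₀ = (a/ℏ)√(2mU₀) = 1.81 × √(2·1·4.1) = 5.183.
The even/odd transcendental equations gain one root per π/2 in z₀, giving N = 1 + ⌊2z₀/π⌋ = 1 + ⌊3.300⌋ = 4.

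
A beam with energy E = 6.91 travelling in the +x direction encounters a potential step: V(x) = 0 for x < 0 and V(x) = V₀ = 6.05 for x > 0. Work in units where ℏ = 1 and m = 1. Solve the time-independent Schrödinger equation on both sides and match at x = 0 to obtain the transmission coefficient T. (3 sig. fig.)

On each side the TISE gives plane waves with k = √(2m(E − V))/ℏ: k₁ = √(2·1·6.91) = 3.718, k₂ = √(2·1·0.86) = 1.311.
Continuity of ψ and ψ′ at the step yields the reflection amplitude r = (k₁ − k₂)/(k₁ + k₂) = 0.4784; thus R = |r|² = 0.2289, T = 0.7711.

T = 0.771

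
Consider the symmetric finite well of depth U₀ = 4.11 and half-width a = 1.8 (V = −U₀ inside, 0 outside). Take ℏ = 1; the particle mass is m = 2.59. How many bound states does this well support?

The dimensionless depth is z₀ = a√(2mU₀)/ℏ = 1.8 × √(21.29) = 8.305.
The even/odd transcendental equations gain one root per π/2 in z₀, giving N = 1 + ⌊2z₀/π⌋ = 1 + ⌊5.287⌋ = 6.

N = 6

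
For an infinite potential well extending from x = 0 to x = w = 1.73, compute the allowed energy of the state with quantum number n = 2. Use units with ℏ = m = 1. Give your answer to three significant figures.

E = 6.60

The infinite-well eigenfunctions ψ_n = √(2/w) sin(nπx/w) vanish at both walls, giving E_n = n²π²ℏ²/(2mw²).
E_2 = 2² × π² / (2 × 1 × 1.73²) = 6.595.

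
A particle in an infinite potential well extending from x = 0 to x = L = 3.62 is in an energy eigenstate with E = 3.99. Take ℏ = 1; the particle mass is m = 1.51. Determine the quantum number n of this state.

n = 4

For an infinite well E_n = n²π²ℏ²/(2mL²), so n = (L/πℏ)√(2mE).
n = (3.62/π) × √(2 × 1.51 × 3.99) = 4.000 → n = 4.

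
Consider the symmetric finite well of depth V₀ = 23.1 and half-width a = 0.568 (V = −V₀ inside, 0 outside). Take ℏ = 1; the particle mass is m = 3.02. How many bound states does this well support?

Define the well-strength parameter z₀ = (a/ℏ)√(2mV₀) = 0.568 × √(2·3.02·23.1) = 6.709.
The even/odd transcendental equations gain one root per π/2 in z₀, giving N = 1 + ⌊2z₀/π⌋ = 1 + ⌊4.271⌋ = 5.

N = 5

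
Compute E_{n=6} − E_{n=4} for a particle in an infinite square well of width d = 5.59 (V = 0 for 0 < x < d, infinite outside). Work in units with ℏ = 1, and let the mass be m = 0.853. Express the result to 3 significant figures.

E_n = n²π²ℏ²/(2md²), so ΔE = (6² − 4²) π²ℏ²/(2md²).
ΔE = 20 × π² / (2 × 0.853 × 5.59²) = 3.703.

ΔE = 3.70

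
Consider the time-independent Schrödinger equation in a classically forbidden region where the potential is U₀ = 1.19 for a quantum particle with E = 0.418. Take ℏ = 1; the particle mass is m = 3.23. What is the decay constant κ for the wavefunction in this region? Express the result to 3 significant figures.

κ = 2.23

Since E < U₀ the TISE in this region is ψ'' = κ²ψ with κ = √(2m(U₀ − E))/ℏ.
κ = √(2 × 3.23 × 0.772) = 2.233.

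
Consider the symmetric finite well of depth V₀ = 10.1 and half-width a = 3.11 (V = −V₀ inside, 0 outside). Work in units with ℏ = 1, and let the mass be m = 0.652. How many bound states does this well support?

N = 8

The dimensionless depth is z₀ = a√(2mV₀)/ℏ = 3.11 × √(13.17) = 11.29.
The even/odd transcendental equations gain one root per π/2 in z₀, giving N = 1 + ⌊2z₀/π⌋ = 1 + ⌊7.185⌋ = 8.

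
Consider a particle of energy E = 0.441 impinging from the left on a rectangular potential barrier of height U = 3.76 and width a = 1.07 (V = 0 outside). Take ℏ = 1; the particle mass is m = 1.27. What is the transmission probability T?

E < U: inside the barrier ψ ∝ e^{±κx} with κ = √(2m(U − E))/ℏ = 2.903.
κa = 3.107, sinh(κa) = 11.15.
The exact tunnelling result is T⁻¹ = 1 + U² sinh²(κa) / [4E(U − E)] = 301.3, so T = 0.00332.

T = 0.00332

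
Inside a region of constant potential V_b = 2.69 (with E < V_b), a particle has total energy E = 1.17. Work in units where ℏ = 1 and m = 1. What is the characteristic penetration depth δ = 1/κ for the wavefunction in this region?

Since E < V_b the TISE in this region is ψ'' = κ²ψ with κ = √(2m(V_b − E))/ℏ.
κ = √(2 × 1 × 1.52) = 1.744. The penetration depth is δ = 1/κ = 0.574.

δ = 0.574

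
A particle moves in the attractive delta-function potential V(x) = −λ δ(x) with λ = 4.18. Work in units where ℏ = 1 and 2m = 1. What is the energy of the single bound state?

E = -4.37

For x ≠ 0 the bound state is ψ ∝ e^{−κ|x|}; integrating the TISE across the delta gives the cusp condition 2κ = 2mλ/ℏ², so κ = 2.090.
Then E = −ℏ²κ²/(2m) = −mλ²/(2ℏ²) = -4.368.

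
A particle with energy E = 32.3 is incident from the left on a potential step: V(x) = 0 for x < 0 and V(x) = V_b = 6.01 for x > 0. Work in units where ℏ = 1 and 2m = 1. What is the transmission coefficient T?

T = 0.997

The wavenumbers are k₁ = √(2mE)/ℏ = 5.683 on the left and k₂ = √(2m(E − V_b))/ℏ = 5.127 on the right.
Matching ψ and ψ′ at x = 0 gives r = (k₁ − k₂)/(k₁ + k₂), so R = r² = 0.002644 and T = 1 − R = 0.9974.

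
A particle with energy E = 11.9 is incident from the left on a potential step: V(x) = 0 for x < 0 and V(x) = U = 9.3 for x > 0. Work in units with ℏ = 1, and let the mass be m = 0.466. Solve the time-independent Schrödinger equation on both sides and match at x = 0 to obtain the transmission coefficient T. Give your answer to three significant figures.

The wavenumbers are k₁ = √(2mE)/ℏ = 3.330 on the left and k₂ = √(2m(E − U))/ℏ = 1.557 on the right.
Matching ψ and ψ′ at x = 0 gives r = (k₁ − k₂)/(k₁ + k₂), so R = r² = 0.1317 and T = 1 − R = 0.8683.

T = 0.868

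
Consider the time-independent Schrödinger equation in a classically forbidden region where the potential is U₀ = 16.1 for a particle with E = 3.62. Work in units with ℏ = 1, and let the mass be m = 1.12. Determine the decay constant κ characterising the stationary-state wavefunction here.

κ = 5.29

Since E < U₀ the TISE in this region is ψ'' = κ²ψ with κ = √(2m(U₀ − E))/ℏ.
κ = √(2 × 1.12 × 12.48) = 5.287.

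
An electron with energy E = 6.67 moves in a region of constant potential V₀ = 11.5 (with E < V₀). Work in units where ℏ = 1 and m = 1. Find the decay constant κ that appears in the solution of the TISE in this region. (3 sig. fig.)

κ = 3.11

Since E < V₀ the TISE in this region is ψ'' = κ²ψ with κ = √(2m(V₀ − E))/ℏ.
κ = √(2 × 1 × 4.83) = 3.108.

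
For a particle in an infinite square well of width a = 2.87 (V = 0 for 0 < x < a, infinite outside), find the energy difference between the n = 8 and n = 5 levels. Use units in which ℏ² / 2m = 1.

ΔE = 46.7

E_n = n²π²ℏ²/(2ma²), so ΔE = (8² − 5²) π²ℏ²/(2ma²).
ΔE = 39 × π² / (2 × 0.5 × 2.87²) = 46.73.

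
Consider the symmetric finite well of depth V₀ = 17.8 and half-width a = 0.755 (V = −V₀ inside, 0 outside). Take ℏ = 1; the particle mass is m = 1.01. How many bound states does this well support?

N = 3

The dimensionless depth is z₀ = a√(2mV₀)/ℏ = 0.755 × √(35.96) = 4.527.
A new bound state (alternating even/odd) appears each time z₀ passes a multiple of π/2, so N = ⌊2z₀/π⌋ + 1 = ⌊2.882⌋ + 1 = 3.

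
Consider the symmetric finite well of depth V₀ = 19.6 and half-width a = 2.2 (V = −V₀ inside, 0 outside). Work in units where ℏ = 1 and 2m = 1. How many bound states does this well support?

N = 7

Define the well-strength parameter z₀ = (a/ℏ)√(2mV₀) = 2.2 × √(2·0.5·19.6) = 9.740.
The even/odd transcendental equations gain one root per π/2 in z₀, giving N = 1 + ⌊2z₀/π⌋ = 1 + ⌊6.201⌋ = 7.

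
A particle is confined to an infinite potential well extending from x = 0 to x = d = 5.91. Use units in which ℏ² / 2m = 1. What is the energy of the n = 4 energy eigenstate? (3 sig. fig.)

Requiring ψ(0) = ψ(d) = 0 quantises k = nπ/d, hence E_n = ℏ²k²/2m = n²π²ℏ²/(2md²).
E_4 = 4² × π² / (2 × 0.5 × 5.91²) = 4.521.

E = 4.52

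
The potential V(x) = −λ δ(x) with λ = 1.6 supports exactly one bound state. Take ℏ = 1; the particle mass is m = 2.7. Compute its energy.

For x ≠ 0 the bound state is ψ ∝ e^{−κ|x|}; integrating the TISE across the delta gives the cusp condition 2κ = 2mλ/ℏ², so κ = 4.320.
Then E = −ℏ²κ²/(2m) = −mλ²/(2ℏ²) = -3.456.

E = -3.46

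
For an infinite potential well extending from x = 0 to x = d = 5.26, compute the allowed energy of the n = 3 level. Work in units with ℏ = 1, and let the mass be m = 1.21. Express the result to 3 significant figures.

The infinite-well eigenfunctions ψ_n = √(2/d) sin(nπx/d) vanish at both walls, giving E_n = n²π²ℏ²/(2md²).
E_3 = 3² × π² / (2 × 1.21 × 5.26²) = 1.327.

E = 1.33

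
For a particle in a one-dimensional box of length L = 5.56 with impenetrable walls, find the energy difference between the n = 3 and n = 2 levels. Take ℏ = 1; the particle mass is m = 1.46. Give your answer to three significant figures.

ΔE = 0.547

E_n = n²π²ℏ²/(2mL²), so ΔE = (3² − 2²) π²ℏ²/(2mL²).
ΔE = 5 × π² / (2 × 1.46 × 5.56²) = 0.5467.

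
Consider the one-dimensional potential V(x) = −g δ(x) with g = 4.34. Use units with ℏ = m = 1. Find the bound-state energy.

E = -9.42

The bound state is ψ(x) = √κ e^{−κ|x|}. The derivative jump ψ'(0⁺) − ψ'(0⁻) = −(2mg/ℏ²)ψ(0) fixes κ = mg/ℏ² = 4.340.
Then E = −ℏ²κ²/(2m) = −mg²/(2ℏ²) = -9.418.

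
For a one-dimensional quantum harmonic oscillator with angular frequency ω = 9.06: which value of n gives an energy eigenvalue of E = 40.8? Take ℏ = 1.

n = 4

E_n = ℏω(n + ½) ⇒ n = E/(ℏω) − ½ = 40.8/9.06 − 0.5 = 4.003 → n = 4.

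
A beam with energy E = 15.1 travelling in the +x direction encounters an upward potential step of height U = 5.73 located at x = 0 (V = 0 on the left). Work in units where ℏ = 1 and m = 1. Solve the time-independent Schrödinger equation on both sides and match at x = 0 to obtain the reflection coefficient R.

The wavenumbers are k₁ = √(2mE)/ℏ = 5.495 on the left and k₂ = √(2m(E − U))/ℏ = 4.329 on the right.
Continuity of ψ and ψ′ at the step yields the reflection amplitude r = (k₁ − k₂)/(k₁ + k₂) = 0.1187; thus R = |r|² = 0.01410, T = 0.9859.

R = 0.0141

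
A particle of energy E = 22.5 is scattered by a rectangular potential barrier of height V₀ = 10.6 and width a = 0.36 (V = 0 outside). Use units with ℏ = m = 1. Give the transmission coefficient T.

E > V₀: inside the barrier k₂ = √(2m(E − V₀))/ℏ = 4.879, k₂a = 1.756.
T = [1 + V₀² sin²(k₂a) / (4E(E − V₀))]⁻¹ = 1/1.101 = 0.908.

T = 0.908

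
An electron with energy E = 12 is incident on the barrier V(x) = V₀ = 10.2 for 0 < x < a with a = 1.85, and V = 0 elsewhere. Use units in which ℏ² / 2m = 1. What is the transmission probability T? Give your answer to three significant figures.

E > V₀: inside the barrier k₂ = √(2m(E − V₀))/ℏ = 1.342, k₂a = 2.482.
T = [1 + V₀² sin²(k₂a) / (4E(E − V₀))]⁻¹ = 1/1.452 = 0.689.

T = 0.689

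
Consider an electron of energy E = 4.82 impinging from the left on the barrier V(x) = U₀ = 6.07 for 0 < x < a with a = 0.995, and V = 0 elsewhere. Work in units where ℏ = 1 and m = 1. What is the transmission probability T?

T = 0.109

Since E < U₀ the interior solution is evanescent with decay constant κ = √(2m(U₀ − E))/ℏ = 1.581.
κa = 1.573, sinh(κa) = 2.307.
Matching ψ, ψ′ at both faces gives T = [1 + U₀² sinh²(κa) / (4E(U₀ − E))]⁻¹ = 1/9.140 = 0.109.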